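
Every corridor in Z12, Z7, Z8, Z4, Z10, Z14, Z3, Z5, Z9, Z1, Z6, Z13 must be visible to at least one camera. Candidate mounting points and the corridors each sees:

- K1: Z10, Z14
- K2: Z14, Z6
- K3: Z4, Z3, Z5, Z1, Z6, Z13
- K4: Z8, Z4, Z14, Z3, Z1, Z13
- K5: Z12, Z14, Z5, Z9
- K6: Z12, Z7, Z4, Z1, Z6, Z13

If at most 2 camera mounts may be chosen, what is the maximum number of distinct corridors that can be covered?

Choosing K3, K5 covers {Z12, Z4, Z14, Z3, Z5, Z9, Z1, Z6, Z13} — 9 corridors.
No choice of 2 camera mounts does better; here Z7, Z8, Z10 are left uncovered.

9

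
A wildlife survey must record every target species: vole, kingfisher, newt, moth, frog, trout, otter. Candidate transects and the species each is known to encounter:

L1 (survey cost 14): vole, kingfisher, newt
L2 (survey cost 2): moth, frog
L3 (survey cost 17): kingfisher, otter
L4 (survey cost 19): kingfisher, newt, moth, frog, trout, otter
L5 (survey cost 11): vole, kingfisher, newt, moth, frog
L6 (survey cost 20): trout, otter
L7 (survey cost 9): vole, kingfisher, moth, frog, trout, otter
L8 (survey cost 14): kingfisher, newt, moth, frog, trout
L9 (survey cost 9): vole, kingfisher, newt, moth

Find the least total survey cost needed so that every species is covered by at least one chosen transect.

L7, L9 cover every species at survey cost 9 + 9 = 18.
Any cover uses at least 2 transects; among all covering selections none totals below 18.
Greedy by coverage-per-survey cost would pick L2, L7, L9 for 20 — worse than the optimum 18.

18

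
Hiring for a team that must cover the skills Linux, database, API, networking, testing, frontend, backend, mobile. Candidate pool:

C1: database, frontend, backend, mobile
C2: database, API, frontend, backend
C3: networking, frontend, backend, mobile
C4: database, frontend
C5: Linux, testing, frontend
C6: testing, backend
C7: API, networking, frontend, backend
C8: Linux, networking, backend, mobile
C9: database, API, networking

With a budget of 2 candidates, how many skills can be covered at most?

Choosing C2, C8 covers {Linux, database, API, networking, frontend, backend, mobile} — 7 skills.
No choice of 2 candidates does better; here testing is left uncovered.

7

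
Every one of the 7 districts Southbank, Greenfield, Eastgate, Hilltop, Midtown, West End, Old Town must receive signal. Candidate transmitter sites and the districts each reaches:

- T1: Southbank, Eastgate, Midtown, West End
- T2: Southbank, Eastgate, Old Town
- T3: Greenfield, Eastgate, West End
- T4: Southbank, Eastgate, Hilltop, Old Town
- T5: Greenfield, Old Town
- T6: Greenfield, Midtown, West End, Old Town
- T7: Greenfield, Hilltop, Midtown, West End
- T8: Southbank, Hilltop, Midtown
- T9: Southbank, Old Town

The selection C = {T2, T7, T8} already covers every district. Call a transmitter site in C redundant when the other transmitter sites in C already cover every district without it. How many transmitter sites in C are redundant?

1

Drop T2: Eastgate, Old Town uncovered — not redundant.
Drop T7: Greenfield, West End uncovered — not redundant.
Drop T8: the rest still cover every district — redundant.
1 redundant: T8.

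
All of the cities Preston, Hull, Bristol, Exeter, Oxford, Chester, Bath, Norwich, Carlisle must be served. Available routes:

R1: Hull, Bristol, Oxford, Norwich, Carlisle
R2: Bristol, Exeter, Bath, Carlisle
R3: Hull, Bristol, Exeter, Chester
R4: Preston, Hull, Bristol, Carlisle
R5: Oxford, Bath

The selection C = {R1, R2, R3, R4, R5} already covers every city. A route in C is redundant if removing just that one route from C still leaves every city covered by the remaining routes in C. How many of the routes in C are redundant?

2

Drop R1: Norwich uncovered — not redundant.
Drop R2: the rest still cover every city — redundant.
Drop R3: Chester uncovered — not redundant.
Drop R4: Preston uncovered — not redundant.
Drop R5: the rest still cover every city — redundant.
2 redundant: R2, R5.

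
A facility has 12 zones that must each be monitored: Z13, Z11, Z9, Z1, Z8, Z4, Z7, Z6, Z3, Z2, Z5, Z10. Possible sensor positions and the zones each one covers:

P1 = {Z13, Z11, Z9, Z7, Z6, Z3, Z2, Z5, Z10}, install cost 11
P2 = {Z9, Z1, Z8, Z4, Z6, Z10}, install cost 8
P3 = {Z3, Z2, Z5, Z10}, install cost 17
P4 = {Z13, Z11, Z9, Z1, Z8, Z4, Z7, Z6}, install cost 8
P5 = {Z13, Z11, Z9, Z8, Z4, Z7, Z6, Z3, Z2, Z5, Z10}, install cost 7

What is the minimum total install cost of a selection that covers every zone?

P2, P5 cover every zone at install cost 8 + 7 = 15.
Any cover uses at least 2 sensor positions; among all covering selections none totals below 15.

15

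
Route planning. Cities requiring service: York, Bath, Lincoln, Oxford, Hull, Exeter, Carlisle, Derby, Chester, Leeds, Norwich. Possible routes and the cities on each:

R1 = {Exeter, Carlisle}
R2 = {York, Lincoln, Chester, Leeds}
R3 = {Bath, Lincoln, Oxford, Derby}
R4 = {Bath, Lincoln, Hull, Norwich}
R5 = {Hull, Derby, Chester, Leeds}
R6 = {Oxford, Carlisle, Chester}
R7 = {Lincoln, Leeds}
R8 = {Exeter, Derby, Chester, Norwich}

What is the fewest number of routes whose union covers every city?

4

R1, R2, R3, R4 together cover {York, Bath, Lincoln, Oxford, Hull, Exeter, Carlisle, Derby, Chester, Leeds, Norwich} — every city.
No 3 of the 8 routes cover everything (all 56 triples fall short), so 4 is minimum.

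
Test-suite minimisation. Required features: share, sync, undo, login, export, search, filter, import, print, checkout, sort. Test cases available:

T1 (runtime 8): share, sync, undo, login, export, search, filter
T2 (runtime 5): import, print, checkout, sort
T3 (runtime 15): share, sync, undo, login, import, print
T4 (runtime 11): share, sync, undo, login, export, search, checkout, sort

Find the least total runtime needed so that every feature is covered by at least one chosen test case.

T1, T2 cover every feature at runtime 8 + 5 = 13.
Any cover uses at least 2 test cases; among all covering selections none totals below 13.

13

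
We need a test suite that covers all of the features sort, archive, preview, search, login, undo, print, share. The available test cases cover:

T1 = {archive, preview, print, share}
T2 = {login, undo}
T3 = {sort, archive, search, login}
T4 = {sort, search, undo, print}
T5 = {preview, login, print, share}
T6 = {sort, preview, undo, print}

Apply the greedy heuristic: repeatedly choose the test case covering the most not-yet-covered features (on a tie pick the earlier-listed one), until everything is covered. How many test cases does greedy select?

3

Pick 1: T1 covers 4 new features (archive, preview, print, share).
Pick 2: T3 covers 3 new features (sort, search, login).
Pick 3: T2 covers 1 new features (undo).
Greedy uses 3 test cases.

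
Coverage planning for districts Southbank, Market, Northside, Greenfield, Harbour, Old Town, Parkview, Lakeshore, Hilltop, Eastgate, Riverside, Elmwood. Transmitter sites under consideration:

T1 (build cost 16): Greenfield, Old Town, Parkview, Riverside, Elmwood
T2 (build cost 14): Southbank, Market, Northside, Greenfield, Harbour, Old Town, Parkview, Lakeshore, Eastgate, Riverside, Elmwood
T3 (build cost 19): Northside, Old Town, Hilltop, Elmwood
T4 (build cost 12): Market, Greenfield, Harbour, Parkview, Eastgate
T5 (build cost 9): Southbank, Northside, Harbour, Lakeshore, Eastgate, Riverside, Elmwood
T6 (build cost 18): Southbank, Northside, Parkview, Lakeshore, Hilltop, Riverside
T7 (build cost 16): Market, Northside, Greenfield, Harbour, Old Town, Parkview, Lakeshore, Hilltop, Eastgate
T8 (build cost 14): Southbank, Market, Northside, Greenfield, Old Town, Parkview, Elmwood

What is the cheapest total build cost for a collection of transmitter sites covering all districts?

25

T5, T7 cover every district at build cost 9 + 16 = 25.
Any cover uses at least 2 transmitter sites; among all covering selections none totals below 25.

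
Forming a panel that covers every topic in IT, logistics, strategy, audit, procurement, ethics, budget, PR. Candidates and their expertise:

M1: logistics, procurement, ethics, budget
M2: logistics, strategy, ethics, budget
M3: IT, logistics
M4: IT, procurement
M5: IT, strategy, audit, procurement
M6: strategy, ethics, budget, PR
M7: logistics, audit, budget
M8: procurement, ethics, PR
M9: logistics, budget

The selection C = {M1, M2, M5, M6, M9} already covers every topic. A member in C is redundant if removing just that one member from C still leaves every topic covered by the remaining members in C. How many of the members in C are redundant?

3

Drop M1: the rest still cover every topic — redundant.
Drop M2: the rest still cover every topic — redundant.
Drop M5: IT, audit uncovered — not redundant.
Drop M6: PR uncovered — not redundant.
Drop M9: the rest still cover every topic — redundant.
3 redundant: M1, M2, M9.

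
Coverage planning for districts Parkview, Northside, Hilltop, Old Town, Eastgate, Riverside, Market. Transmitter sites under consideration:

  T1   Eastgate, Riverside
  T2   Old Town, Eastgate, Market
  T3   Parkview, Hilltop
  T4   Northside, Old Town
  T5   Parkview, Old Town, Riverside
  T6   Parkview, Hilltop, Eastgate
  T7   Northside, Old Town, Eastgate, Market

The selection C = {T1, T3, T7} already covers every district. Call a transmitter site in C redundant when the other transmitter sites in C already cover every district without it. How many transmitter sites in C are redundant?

Drop T1: Riverside uncovered — not redundant.
Drop T3: Parkview, Hilltop uncovered — not redundant.
Drop T7: Northside, Old Town, Market uncovered — not redundant.
None of the transmitter sites in C is redundant.

0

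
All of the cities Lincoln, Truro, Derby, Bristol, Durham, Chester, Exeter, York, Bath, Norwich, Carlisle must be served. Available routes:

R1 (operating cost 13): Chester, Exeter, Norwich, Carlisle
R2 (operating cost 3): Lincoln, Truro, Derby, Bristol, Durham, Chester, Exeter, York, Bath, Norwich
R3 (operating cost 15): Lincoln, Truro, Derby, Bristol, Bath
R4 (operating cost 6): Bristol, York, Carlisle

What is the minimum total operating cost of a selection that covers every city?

9

R2, R4 cover every city at operating cost 3 + 6 = 9.
Any cover uses at least 2 routes; among all covering selections none totals below 9.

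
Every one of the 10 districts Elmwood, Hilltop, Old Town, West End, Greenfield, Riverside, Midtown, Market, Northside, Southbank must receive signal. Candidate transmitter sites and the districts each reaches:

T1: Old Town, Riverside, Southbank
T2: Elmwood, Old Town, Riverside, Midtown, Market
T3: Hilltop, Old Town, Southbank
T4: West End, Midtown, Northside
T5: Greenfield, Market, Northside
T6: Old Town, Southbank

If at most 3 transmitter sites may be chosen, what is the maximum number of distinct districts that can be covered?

9

Choosing T2, T3, T4 covers {Elmwood, Hilltop, Old Town, West End, Riverside, Midtown, Market, Northside, Southbank} — 9 districts.
No choice of 3 transmitter sites does better; here Greenfield is left uncovered.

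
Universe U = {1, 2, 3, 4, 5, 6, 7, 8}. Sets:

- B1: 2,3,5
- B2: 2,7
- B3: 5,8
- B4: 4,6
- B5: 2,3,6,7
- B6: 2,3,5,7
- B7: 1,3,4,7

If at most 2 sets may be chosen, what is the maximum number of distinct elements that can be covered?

Choosing B1, B7 covers {1, 2, 3, 4, 5, 7} — 6 elements.
No choice of 2 sets does better; here 6, 8 are left uncovered.

6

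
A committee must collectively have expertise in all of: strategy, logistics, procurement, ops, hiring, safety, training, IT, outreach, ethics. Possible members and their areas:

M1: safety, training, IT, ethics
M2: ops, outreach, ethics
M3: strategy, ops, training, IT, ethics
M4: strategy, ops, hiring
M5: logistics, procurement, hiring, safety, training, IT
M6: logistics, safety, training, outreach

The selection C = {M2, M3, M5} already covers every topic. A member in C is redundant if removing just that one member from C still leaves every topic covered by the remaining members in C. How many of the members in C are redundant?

0

Drop M2: outreach uncovered — not redundant.
Drop M3: strategy uncovered — not redundant.
Drop M5: logistics, procurement, hiring, safety uncovered — not redundant.
None of the members in C is redundant.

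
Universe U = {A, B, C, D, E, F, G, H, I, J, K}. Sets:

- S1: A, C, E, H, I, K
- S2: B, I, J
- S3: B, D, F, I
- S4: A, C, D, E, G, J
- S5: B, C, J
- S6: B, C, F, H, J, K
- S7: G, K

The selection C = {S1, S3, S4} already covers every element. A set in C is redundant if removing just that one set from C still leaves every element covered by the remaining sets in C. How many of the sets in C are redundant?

Drop S1: H, K uncovered — not redundant.
Drop S3: B, F uncovered — not redundant.
Drop S4: G, J uncovered — not redundant.
None of the sets in C is redundant.

0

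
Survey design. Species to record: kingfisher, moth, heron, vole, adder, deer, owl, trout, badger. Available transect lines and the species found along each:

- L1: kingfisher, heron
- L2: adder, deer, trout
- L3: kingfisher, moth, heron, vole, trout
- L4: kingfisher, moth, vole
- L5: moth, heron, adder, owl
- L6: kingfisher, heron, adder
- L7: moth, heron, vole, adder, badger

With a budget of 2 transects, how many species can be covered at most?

7

Choosing L2, L3 covers {kingfisher, moth, heron, vole, adder, deer, trout} — 7 species.
No choice of 2 transects does better; here owl, badger are left uncovered.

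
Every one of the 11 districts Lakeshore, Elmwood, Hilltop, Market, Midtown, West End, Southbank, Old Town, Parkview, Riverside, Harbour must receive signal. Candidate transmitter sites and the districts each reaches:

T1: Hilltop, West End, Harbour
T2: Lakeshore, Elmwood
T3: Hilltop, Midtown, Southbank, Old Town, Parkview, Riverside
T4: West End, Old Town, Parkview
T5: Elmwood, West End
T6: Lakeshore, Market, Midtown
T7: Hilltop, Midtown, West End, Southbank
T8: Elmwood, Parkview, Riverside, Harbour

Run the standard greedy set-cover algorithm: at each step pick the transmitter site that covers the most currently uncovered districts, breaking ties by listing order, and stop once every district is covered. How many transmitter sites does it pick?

4

Pick 1: T3 covers 6 new districts (Hilltop, Midtown, Southbank, Old Town, Parkview, Riverside).
Pick 2: T1 covers 2 new districts (West End, Harbour).
Pick 3: T2 covers 2 new districts (Lakeshore, Elmwood).
Pick 4: T6 covers 1 new districts (Market).
Greedy uses 4 transmitter sites.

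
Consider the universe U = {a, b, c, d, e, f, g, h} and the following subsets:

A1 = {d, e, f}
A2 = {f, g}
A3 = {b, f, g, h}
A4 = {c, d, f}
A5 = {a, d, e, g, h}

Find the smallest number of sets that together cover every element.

A3, A4, A5 together cover {a, b, c, d, e, f, g, h} — every element.
No 2 of the 5 sets cover everything (all 10 pairs fall short), so 3 is minimum.

3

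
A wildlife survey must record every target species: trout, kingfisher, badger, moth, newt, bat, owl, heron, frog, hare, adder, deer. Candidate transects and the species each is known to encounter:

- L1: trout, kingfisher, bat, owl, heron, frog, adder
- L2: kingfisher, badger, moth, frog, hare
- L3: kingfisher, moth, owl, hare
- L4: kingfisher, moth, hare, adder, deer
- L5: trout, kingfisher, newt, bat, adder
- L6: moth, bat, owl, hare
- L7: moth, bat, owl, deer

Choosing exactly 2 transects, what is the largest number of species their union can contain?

10

Choosing L1, L2 covers {trout, kingfisher, badger, moth, bat, owl, heron, frog, hare, adder} — 10 species.
No choice of 2 transects does better; here newt, deer are left uncovered.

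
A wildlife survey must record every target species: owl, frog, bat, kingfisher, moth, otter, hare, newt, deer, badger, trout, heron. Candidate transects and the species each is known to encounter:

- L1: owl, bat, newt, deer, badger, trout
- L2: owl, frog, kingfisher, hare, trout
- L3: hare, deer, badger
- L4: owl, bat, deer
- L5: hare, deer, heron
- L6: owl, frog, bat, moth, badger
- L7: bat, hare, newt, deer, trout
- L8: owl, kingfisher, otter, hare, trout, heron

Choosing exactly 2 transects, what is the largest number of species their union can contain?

10

Choosing L1, L8 covers {owl, bat, kingfisher, otter, hare, newt, deer, badger, trout, heron} — 10 species.
No choice of 2 transects does better; here frog, moth are left uncovered.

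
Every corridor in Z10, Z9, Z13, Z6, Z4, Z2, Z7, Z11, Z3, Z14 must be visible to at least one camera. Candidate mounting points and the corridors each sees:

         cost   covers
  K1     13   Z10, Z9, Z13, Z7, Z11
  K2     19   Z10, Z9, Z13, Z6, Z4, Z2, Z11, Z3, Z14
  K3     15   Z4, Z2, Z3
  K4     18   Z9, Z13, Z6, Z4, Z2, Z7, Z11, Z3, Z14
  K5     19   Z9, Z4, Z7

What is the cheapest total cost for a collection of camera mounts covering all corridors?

K1, K4 cover every corridor at cost 13 + 18 = 31.
Any cover uses at least 2 camera mounts; among all covering selections none totals below 31.

31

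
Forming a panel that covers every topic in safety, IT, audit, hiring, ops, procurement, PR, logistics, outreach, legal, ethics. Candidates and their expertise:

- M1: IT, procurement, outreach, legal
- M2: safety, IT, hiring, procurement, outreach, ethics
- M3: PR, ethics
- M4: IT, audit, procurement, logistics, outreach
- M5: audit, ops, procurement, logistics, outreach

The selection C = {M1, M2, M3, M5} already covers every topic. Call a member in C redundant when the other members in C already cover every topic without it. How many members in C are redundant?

0

Drop M1: legal uncovered — not redundant.
Drop M2: safety, hiring uncovered — not redundant.
Drop M3: PR uncovered — not redundant.
Drop M5: audit, ops, logistics uncovered — not redundant.
None of the members in C is redundant.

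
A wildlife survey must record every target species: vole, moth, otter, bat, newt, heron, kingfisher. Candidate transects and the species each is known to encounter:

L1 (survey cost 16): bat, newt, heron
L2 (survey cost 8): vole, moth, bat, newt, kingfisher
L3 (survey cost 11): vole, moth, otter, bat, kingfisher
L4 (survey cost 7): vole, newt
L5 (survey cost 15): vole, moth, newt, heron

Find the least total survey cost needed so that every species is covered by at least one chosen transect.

26

L3, L5 cover every species at survey cost 11 + 15 = 26.
Any cover uses at least 2 transects; among all covering selections none totals below 26.
Greedy by coverage-per-survey cost would pick L2, L3, L5 for 34 — worse than the optimum 26.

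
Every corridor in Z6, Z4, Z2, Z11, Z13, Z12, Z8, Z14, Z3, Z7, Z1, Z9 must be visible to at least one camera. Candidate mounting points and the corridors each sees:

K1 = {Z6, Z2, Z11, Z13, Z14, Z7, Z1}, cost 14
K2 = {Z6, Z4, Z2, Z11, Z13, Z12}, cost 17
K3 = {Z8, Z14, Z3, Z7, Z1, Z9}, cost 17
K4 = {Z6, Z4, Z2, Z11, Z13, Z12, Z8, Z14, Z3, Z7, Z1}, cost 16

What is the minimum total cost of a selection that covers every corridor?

K3, K4 cover every corridor at cost 17 + 16 = 33.
Any cover uses at least 2 camera mounts; among all covering selections none totals below 33.

33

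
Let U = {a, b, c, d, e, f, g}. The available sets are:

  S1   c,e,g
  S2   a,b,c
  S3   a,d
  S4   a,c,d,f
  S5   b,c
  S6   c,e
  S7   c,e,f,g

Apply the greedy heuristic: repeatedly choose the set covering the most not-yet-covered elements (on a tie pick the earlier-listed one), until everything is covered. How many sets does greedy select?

Pick 1: S4 covers 4 new elements (a, c, d, f).
Pick 2: S1 covers 2 new elements (e, g).
Pick 3: S2 covers 1 new elements (b).
Greedy uses 3 sets.

3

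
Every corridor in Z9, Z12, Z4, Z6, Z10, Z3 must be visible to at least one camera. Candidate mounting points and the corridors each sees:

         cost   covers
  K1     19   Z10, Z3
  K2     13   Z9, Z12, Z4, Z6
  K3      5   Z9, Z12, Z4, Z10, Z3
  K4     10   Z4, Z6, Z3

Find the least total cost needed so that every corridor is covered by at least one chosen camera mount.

15

K3, K4 cover every corridor at cost 5 + 10 = 15.
Any cover uses at least 2 camera mounts; among all covering selections none totals below 15.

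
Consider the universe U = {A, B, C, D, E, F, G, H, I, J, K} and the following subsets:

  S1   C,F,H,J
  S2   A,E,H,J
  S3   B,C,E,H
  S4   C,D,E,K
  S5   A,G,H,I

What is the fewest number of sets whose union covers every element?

S1, S3, S4, S5 together cover {A, B, C, D, E, F, G, H, I, J, K} — every element.
No 3 of the 5 sets cover everything (all 10 triples fall short), so 4 is minimum.

4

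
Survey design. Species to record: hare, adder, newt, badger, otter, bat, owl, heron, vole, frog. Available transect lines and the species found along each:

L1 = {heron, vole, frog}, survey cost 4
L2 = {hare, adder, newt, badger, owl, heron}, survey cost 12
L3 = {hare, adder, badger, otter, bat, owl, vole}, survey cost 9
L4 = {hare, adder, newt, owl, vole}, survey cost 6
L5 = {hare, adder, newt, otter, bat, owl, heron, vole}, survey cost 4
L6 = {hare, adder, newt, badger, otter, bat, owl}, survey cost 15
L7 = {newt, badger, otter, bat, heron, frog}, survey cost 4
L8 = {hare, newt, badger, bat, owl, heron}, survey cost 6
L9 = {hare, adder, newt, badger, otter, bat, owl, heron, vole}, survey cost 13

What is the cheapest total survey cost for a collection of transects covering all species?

8

L5, L7 cover every species at survey cost 4 + 4 = 8.
Any cover uses at least 2 transects; among all covering selections none totals below 8.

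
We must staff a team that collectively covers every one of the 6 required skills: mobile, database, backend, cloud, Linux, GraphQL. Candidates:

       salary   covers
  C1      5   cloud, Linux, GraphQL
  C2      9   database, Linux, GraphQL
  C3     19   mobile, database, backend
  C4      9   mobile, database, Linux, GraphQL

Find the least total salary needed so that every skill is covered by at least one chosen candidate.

24

C1, C3 cover every skill at salary 5 + 19 = 24.
Any cover uses at least 2 candidates; among all covering selections none totals below 24.
Greedy by coverage-per-salary would pick C1, C4, C3 for 33 — worse than the optimum 24.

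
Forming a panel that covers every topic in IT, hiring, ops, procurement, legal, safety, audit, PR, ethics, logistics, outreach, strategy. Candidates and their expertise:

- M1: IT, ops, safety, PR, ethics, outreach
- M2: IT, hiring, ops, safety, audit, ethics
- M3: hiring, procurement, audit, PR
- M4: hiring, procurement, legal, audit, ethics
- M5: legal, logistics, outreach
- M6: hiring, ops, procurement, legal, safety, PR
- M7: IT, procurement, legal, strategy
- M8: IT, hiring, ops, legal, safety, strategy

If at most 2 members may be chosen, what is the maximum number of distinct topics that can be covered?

Choosing M1, M4 covers {IT, hiring, ops, procurement, legal, safety, audit, PR, ethics, outreach} — 10 topics.
No choice of 2 members does better; here logistics, strategy are left uncovered.

10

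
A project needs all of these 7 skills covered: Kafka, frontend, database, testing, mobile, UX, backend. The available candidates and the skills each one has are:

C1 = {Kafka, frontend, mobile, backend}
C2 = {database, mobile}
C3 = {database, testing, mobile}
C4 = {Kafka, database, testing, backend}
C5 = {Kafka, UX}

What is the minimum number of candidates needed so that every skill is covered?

3

C1, C3, C5 together cover {Kafka, frontend, database, testing, mobile, UX, backend} — every skill.
No 2 of the 5 candidates cover everything (all 10 pairs fall short), so 3 is minimum.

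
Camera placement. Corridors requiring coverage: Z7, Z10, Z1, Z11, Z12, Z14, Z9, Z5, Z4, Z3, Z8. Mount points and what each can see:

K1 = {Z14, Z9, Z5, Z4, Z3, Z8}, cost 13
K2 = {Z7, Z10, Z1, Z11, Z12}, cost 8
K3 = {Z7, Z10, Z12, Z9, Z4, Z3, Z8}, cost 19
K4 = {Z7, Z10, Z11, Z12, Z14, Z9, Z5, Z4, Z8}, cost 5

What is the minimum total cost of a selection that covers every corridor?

21

K1, K2 cover every corridor at cost 13 + 8 = 21.
Any cover uses at least 2 camera mounts; among all covering selections none totals below 21.
Greedy by coverage-per-cost would pick K4, K2, K1 for 26 — worse than the optimum 21.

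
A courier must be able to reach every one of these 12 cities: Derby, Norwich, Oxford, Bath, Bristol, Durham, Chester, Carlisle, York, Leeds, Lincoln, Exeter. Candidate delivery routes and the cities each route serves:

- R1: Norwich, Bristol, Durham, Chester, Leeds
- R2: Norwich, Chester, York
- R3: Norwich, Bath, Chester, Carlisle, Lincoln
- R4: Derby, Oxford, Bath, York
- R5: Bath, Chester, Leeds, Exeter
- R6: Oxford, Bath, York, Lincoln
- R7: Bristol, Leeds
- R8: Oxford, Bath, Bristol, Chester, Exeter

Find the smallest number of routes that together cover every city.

4

R1, R3, R4, R5 together cover {Derby, Norwich, Oxford, Bath, Bristol, Durham, Chester, Carlisle, York, Leeds, Lincoln, Exeter} — every city.
No 3 of the 8 routes cover everything (all 56 triples fall short), so 4 is minimum.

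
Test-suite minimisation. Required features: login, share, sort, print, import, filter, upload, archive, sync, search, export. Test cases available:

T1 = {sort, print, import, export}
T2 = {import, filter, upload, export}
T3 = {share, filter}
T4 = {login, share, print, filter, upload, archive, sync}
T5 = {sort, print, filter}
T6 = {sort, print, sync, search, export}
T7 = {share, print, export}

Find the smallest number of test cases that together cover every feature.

T1, T4, T6 together cover {login, share, sort, print, import, filter, upload, archive, sync, search, export} — every feature.
No 2 of the 7 test cases cover everything (all 21 pairs fall short), so 3 is minimum.

3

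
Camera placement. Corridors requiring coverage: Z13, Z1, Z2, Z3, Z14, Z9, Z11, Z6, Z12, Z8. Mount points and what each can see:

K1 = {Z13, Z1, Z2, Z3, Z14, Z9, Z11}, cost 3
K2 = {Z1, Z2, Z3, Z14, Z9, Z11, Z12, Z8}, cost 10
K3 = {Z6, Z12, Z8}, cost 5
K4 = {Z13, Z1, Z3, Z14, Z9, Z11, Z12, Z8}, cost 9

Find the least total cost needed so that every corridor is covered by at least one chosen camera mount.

K1, K3 cover every corridor at cost 3 + 5 = 8.
Any cover uses at least 2 camera mounts; among all covering selections none totals below 8.

8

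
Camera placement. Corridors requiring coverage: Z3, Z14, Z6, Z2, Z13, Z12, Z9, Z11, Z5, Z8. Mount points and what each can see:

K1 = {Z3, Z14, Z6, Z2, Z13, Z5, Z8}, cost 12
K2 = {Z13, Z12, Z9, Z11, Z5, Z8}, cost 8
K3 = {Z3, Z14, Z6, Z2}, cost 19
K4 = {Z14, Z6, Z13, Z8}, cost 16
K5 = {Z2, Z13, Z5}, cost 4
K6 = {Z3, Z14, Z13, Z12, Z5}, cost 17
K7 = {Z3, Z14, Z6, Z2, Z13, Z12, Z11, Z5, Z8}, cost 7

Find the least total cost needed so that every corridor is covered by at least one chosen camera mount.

15

K2, K7 cover every corridor at cost 8 + 7 = 15.
Any cover uses at least 2 camera mounts; among all covering selections none totals below 15.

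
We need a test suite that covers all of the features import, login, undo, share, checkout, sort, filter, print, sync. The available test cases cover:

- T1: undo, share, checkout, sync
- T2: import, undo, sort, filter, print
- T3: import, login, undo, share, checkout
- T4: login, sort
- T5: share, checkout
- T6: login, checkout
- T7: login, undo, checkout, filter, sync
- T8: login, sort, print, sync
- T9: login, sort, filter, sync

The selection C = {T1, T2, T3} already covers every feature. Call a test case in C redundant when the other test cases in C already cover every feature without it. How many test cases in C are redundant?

Drop T1: sync uncovered — not redundant.
Drop T2: sort, filter, print uncovered — not redundant.
Drop T3: login uncovered — not redundant.
None of the test cases in C is redundant.

0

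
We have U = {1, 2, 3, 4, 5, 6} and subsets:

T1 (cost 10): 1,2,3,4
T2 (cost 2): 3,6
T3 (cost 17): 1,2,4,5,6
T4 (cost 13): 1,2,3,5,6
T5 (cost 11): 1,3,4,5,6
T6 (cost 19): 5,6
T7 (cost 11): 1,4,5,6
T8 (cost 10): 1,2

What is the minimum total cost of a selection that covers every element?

19

T2, T3 cover every element at cost 2 + 17 = 19.
Any cover uses at least 2 sets; among all covering selections none totals below 19.
Greedy by coverage-per-cost would pick T2, T1, T5 for 23 — worse than the optimum 19.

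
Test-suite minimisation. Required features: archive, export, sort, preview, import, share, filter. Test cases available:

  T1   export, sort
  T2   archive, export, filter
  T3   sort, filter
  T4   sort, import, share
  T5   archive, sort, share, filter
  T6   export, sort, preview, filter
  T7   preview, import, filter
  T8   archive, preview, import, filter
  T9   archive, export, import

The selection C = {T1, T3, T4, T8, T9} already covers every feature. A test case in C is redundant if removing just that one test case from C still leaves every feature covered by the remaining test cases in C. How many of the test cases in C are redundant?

Drop T1: the rest still cover every feature — redundant.
Drop T3: the rest still cover every feature — redundant.
Drop T4: share uncovered — not redundant.
Drop T8: preview uncovered — not redundant.
Drop T9: the rest still cover every feature — redundant.
3 redundant: T1, T3, T9.

3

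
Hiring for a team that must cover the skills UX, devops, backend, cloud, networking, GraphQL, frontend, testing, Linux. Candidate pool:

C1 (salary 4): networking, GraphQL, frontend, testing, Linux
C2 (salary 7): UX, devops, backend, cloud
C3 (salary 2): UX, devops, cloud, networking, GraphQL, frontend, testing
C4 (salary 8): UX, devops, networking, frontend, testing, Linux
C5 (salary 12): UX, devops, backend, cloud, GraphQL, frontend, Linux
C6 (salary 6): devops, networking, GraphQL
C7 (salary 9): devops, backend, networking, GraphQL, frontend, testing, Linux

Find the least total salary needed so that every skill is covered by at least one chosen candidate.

11

C1, C2 cover every skill at salary 4 + 7 = 11.
Any cover uses at least 2 candidates; among all covering selections none totals below 11.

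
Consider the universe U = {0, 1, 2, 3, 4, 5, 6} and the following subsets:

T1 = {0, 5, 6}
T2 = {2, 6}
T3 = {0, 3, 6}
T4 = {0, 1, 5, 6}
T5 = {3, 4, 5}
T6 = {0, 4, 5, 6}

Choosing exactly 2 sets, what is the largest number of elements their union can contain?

Choosing T4, T5 covers {0, 1, 3, 4, 5, 6} — 6 elements.
No choice of 2 sets does better; here 2 is left uncovered.

6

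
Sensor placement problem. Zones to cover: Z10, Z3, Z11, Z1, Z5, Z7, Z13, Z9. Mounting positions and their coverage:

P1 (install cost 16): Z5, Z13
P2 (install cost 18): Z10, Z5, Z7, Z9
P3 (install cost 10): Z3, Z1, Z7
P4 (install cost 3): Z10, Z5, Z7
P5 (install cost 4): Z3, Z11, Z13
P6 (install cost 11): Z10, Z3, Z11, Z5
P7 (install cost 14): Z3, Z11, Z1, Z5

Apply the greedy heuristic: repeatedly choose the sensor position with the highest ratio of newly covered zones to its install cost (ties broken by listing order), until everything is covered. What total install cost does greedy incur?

Pick 1: P4 adds 3 new (Z10, Z5, Z7) at install cost 3 (ratio 3/3).
Pick 2: P5 adds 3 new (Z3, Z11, Z13) at install cost 4 (ratio 3/4).
Pick 3: P3 adds 1 new (Z1) at install cost 10 (ratio 1/10).
Pick 4: P2 adds 1 new (Z9) at install cost 18 (ratio 1/18).
Greedy total install cost: 3 + 4 + 10 + 18 = 35. (The true optimum is 32, so greedy overshoots here.)

35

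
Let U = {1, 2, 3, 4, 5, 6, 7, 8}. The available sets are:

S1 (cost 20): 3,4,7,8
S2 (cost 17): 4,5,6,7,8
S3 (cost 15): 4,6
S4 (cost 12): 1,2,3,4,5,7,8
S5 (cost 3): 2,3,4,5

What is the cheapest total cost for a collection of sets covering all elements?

S3, S4 cover every element at cost 15 + 12 = 27.
Any cover uses at least 2 sets; among all covering selections none totals below 27.

27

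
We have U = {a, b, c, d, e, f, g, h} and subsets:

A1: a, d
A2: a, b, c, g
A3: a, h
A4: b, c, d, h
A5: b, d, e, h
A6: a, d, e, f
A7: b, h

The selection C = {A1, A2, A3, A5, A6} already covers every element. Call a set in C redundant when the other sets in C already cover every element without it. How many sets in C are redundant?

3

Drop A1: the rest still cover every element — redundant.
Drop A2: c, g uncovered — not redundant.
Drop A3: the rest still cover every element — redundant.
Drop A5: the rest still cover every element — redundant.
Drop A6: f uncovered — not redundant.
3 redundant: A1, A3, A5.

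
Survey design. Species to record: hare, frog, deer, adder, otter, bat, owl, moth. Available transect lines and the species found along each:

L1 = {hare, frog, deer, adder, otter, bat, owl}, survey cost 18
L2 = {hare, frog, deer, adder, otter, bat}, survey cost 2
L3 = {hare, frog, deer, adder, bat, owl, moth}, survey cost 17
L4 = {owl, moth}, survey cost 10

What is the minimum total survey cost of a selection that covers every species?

L2, L4 cover every species at survey cost 2 + 10 = 12.
Any cover uses at least 2 transects; among all covering selections none totals below 12.

12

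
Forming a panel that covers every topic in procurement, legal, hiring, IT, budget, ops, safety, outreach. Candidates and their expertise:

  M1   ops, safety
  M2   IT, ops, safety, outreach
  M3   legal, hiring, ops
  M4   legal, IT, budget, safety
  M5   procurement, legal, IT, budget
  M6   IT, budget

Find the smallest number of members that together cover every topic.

M2, M3, M5 together cover {procurement, legal, hiring, IT, budget, ops, safety, outreach} — every topic.
No 2 of the 6 members cover everything (all 15 pairs fall short), so 3 is minimum.

3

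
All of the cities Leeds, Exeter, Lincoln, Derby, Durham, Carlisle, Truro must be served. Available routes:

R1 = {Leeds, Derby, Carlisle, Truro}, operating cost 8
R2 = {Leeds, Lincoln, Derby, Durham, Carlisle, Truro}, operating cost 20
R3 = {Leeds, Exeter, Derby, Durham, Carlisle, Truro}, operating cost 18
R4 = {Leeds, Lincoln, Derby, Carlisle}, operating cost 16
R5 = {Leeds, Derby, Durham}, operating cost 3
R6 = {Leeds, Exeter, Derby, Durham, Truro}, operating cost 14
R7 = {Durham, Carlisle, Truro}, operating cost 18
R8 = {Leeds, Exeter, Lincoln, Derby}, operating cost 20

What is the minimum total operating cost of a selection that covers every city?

30

R4, R6 cover every city at operating cost 16 + 14 = 30.
Any cover uses at least 2 routes; among all covering selections none totals below 30.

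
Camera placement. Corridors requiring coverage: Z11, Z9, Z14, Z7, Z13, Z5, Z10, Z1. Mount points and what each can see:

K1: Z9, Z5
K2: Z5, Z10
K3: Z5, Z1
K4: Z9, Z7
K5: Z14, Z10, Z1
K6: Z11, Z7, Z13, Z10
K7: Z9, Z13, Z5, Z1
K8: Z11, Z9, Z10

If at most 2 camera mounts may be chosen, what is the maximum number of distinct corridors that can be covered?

Choosing K6, K7 covers {Z11, Z9, Z7, Z13, Z5, Z10, Z1} — 7 corridors.
No choice of 2 camera mounts does better; here Z14 is left uncovered.

7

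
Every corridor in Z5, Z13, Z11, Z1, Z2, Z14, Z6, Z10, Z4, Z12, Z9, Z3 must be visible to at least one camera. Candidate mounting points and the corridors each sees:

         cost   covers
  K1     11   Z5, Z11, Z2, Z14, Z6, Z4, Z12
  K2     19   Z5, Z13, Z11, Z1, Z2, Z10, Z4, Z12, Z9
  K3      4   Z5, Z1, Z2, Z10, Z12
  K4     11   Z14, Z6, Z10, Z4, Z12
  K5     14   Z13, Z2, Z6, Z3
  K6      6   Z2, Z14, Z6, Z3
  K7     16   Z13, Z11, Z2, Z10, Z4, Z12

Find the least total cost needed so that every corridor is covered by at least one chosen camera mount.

K2, K6 cover every corridor at cost 19 + 6 = 25.
Any cover uses at least 2 camera mounts; among all covering selections none totals below 25.
Greedy by coverage-per-cost would pick K3, K6, K2 for 29 — worse than the optimum 25.

25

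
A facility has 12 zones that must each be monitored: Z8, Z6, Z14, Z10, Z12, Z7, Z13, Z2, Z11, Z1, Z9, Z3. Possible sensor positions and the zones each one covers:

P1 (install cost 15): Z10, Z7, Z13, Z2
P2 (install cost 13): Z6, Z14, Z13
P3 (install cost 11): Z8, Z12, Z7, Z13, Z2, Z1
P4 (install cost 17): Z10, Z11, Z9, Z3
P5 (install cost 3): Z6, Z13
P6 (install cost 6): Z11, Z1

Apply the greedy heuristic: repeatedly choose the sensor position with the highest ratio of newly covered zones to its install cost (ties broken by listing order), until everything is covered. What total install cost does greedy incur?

44

Pick 1: P5 adds 2 new (Z6, Z13) at install cost 3 (ratio 2/3).
Pick 2: P3 adds 5 new (Z8, Z12, Z7, Z2, Z1) at install cost 11 (ratio 5/11).
Pick 3: P4 adds 4 new (Z10, Z11, Z9, Z3) at install cost 17 (ratio 4/17).
Pick 4: P2 adds 1 new (Z14) at install cost 13 (ratio 1/13).
Greedy total install cost: 3 + 11 + 17 + 13 = 44. (The true optimum is 41, so greedy overshoots here.)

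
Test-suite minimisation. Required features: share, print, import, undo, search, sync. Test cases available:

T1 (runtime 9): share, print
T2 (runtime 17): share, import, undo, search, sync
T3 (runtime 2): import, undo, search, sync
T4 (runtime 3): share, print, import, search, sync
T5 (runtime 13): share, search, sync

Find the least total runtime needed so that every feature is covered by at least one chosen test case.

T3, T4 cover every feature at runtime 2 + 3 = 5.
Any cover uses at least 2 test cases; among all covering selections none totals below 5.

5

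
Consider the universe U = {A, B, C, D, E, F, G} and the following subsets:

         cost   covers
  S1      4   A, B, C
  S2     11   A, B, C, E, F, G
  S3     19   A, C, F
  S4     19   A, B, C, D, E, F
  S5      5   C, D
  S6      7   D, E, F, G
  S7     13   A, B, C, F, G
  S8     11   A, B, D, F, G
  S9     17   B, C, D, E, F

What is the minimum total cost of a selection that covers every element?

S1, S6 cover every element at cost 4 + 7 = 11.
Any cover uses at least 2 sets; among all covering selections none totals below 11.

11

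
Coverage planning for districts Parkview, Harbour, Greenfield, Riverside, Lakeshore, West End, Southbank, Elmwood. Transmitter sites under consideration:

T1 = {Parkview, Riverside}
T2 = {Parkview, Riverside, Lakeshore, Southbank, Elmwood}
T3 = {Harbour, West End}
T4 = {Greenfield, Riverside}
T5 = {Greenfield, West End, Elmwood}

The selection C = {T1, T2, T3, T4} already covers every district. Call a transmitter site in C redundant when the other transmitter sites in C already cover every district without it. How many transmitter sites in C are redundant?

1

Drop T1: the rest still cover every district — redundant.
Drop T2: Lakeshore, Southbank, Elmwood uncovered — not redundant.
Drop T3: Harbour, West End uncovered — not redundant.
Drop T4: Greenfield uncovered — not redundant.
1 redundant: T1.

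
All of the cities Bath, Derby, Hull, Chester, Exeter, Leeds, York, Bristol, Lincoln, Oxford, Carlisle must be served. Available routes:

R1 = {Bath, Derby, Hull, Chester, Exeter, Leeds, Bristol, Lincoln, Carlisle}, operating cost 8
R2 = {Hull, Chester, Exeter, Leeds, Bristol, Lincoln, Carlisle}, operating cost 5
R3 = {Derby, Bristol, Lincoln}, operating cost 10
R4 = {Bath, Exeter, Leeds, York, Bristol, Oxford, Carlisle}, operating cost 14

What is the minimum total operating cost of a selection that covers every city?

22

R1, R4 cover every city at operating cost 8 + 14 = 22.
Any cover uses at least 2 routes; among all covering selections none totals below 22.
Greedy by coverage-per-operating cost would pick R2, R1, R4 for 27 — worse than the optimum 22.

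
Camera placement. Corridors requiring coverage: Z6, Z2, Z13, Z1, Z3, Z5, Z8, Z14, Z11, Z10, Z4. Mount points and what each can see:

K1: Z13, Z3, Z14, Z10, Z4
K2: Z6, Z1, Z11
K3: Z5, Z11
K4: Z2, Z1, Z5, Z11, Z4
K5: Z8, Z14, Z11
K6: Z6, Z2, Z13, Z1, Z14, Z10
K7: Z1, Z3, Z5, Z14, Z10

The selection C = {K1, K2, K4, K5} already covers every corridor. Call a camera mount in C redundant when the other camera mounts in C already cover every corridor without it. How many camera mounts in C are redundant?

0

Drop K1: Z13, Z3, Z10 uncovered — not redundant.
Drop K2: Z6 uncovered — not redundant.
Drop K4: Z2, Z5 uncovered — not redundant.
Drop K5: Z8 uncovered — not redundant.
None of the camera mounts in C is redundant.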